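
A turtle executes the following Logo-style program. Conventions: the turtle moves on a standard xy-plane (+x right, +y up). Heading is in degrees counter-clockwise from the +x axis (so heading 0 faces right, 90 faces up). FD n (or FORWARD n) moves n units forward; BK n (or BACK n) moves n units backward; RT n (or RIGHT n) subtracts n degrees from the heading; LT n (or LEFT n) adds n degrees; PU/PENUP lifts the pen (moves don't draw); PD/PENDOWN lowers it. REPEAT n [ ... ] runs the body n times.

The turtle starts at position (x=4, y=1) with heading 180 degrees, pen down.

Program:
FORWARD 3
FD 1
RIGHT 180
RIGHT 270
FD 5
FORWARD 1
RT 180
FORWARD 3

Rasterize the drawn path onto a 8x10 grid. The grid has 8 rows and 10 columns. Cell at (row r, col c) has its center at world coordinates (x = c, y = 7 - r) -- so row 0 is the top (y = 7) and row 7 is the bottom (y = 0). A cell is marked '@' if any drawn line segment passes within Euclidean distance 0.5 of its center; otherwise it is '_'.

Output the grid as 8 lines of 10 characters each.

Answer: @_________
@_________
@_________
@_________
@_________
@_________
@@@@@_____
__________

Derivation:
Segment 0: (4,1) -> (1,1)
Segment 1: (1,1) -> (0,1)
Segment 2: (0,1) -> (-0,6)
Segment 3: (-0,6) -> (-0,7)
Segment 4: (-0,7) -> (-0,4)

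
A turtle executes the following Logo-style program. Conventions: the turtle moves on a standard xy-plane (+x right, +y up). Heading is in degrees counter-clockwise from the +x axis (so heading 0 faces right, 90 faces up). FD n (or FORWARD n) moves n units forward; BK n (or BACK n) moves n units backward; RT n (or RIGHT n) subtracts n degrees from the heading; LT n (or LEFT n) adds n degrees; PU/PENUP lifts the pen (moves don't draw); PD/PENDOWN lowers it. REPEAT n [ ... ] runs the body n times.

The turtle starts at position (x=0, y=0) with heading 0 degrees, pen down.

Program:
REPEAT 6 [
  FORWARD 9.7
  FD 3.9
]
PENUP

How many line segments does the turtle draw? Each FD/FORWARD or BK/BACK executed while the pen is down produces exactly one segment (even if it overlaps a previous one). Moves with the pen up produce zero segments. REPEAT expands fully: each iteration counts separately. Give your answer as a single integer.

Executing turtle program step by step:
Start: pos=(0,0), heading=0, pen down
REPEAT 6 [
  -- iteration 1/6 --
  FD 9.7: (0,0) -> (9.7,0) [heading=0, draw]
  FD 3.9: (9.7,0) -> (13.6,0) [heading=0, draw]
  -- iteration 2/6 --
  FD 9.7: (13.6,0) -> (23.3,0) [heading=0, draw]
  FD 3.9: (23.3,0) -> (27.2,0) [heading=0, draw]
  -- iteration 3/6 --
  FD 9.7: (27.2,0) -> (36.9,0) [heading=0, draw]
  FD 3.9: (36.9,0) -> (40.8,0) [heading=0, draw]
  -- iteration 4/6 --
  FD 9.7: (40.8,0) -> (50.5,0) [heading=0, draw]
  FD 3.9: (50.5,0) -> (54.4,0) [heading=0, draw]
  -- iteration 5/6 --
  FD 9.7: (54.4,0) -> (64.1,0) [heading=0, draw]
  FD 3.9: (64.1,0) -> (68,0) [heading=0, draw]
  -- iteration 6/6 --
  FD 9.7: (68,0) -> (77.7,0) [heading=0, draw]
  FD 3.9: (77.7,0) -> (81.6,0) [heading=0, draw]
]
PU: pen up
Final: pos=(81.6,0), heading=0, 12 segment(s) drawn
Segments drawn: 12

Answer: 12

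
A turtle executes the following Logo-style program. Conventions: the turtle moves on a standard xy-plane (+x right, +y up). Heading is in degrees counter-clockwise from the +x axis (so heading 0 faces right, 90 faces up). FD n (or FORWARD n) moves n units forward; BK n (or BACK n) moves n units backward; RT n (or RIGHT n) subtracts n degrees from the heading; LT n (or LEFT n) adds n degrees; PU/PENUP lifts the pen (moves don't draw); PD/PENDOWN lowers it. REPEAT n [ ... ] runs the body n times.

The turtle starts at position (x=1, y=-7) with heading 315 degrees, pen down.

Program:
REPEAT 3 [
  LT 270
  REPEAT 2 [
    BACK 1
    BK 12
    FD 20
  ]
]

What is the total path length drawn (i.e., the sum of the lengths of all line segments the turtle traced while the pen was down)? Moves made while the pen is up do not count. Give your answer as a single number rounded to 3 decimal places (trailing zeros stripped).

Executing turtle program step by step:
Start: pos=(1,-7), heading=315, pen down
REPEAT 3 [
  -- iteration 1/3 --
  LT 270: heading 315 -> 225
  REPEAT 2 [
    -- iteration 1/2 --
    BK 1: (1,-7) -> (1.707,-6.293) [heading=225, draw]
    BK 12: (1.707,-6.293) -> (10.192,2.192) [heading=225, draw]
    FD 20: (10.192,2.192) -> (-3.95,-11.95) [heading=225, draw]
    -- iteration 2/2 --
    BK 1: (-3.95,-11.95) -> (-3.243,-11.243) [heading=225, draw]
    BK 12: (-3.243,-11.243) -> (5.243,-2.757) [heading=225, draw]
    FD 20: (5.243,-2.757) -> (-8.899,-16.899) [heading=225, draw]
  ]
  -- iteration 2/3 --
  LT 270: heading 225 -> 135
  REPEAT 2 [
    -- iteration 1/2 --
    BK 1: (-8.899,-16.899) -> (-8.192,-17.607) [heading=135, draw]
    BK 12: (-8.192,-17.607) -> (0.293,-26.092) [heading=135, draw]
    FD 20: (0.293,-26.092) -> (-13.849,-11.95) [heading=135, draw]
    -- iteration 2/2 --
    BK 1: (-13.849,-11.95) -> (-13.142,-12.657) [heading=135, draw]
    BK 12: (-13.142,-12.657) -> (-4.657,-21.142) [heading=135, draw]
    FD 20: (-4.657,-21.142) -> (-18.799,-7) [heading=135, draw]
  ]
  -- iteration 3/3 --
  LT 270: heading 135 -> 45
  REPEAT 2 [
    -- iteration 1/2 --
    BK 1: (-18.799,-7) -> (-19.506,-7.707) [heading=45, draw]
    BK 12: (-19.506,-7.707) -> (-27.991,-16.192) [heading=45, draw]
    FD 20: (-27.991,-16.192) -> (-13.849,-2.05) [heading=45, draw]
    -- iteration 2/2 --
    BK 1: (-13.849,-2.05) -> (-14.556,-2.757) [heading=45, draw]
    BK 12: (-14.556,-2.757) -> (-23.042,-11.243) [heading=45, draw]
    FD 20: (-23.042,-11.243) -> (-8.899,2.899) [heading=45, draw]
  ]
]
Final: pos=(-8.899,2.899), heading=45, 18 segment(s) drawn

Segment lengths:
  seg 1: (1,-7) -> (1.707,-6.293), length = 1
  seg 2: (1.707,-6.293) -> (10.192,2.192), length = 12
  seg 3: (10.192,2.192) -> (-3.95,-11.95), length = 20
  seg 4: (-3.95,-11.95) -> (-3.243,-11.243), length = 1
  seg 5: (-3.243,-11.243) -> (5.243,-2.757), length = 12
  seg 6: (5.243,-2.757) -> (-8.899,-16.899), length = 20
  seg 7: (-8.899,-16.899) -> (-8.192,-17.607), length = 1
  seg 8: (-8.192,-17.607) -> (0.293,-26.092), length = 12
  seg 9: (0.293,-26.092) -> (-13.849,-11.95), length = 20
  seg 10: (-13.849,-11.95) -> (-13.142,-12.657), length = 1
  seg 11: (-13.142,-12.657) -> (-4.657,-21.142), length = 12
  seg 12: (-4.657,-21.142) -> (-18.799,-7), length = 20
  seg 13: (-18.799,-7) -> (-19.506,-7.707), length = 1
  seg 14: (-19.506,-7.707) -> (-27.991,-16.192), length = 12
  seg 15: (-27.991,-16.192) -> (-13.849,-2.05), length = 20
  seg 16: (-13.849,-2.05) -> (-14.556,-2.757), length = 1
  seg 17: (-14.556,-2.757) -> (-23.042,-11.243), length = 12
  seg 18: (-23.042,-11.243) -> (-8.899,2.899), length = 20
Total = 198

Answer: 198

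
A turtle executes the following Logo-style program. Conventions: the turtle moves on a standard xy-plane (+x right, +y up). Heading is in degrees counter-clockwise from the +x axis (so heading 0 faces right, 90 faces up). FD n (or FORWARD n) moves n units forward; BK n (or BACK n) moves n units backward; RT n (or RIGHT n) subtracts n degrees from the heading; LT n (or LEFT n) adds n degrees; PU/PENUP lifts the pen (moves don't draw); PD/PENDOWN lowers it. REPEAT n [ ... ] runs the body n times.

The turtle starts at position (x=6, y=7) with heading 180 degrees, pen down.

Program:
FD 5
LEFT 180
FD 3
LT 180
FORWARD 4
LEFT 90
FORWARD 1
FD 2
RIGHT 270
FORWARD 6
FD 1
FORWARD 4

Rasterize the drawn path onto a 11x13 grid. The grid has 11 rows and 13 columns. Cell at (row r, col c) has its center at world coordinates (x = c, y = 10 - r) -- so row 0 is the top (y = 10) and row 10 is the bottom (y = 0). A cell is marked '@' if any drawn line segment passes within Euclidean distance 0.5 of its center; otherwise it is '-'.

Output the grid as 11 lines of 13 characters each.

Answer: -------------
-------------
-------------
@@@@@@@------
@------------
@------------
@@@@@@@@@@@@-
-------------
-------------
-------------
-------------

Derivation:
Segment 0: (6,7) -> (1,7)
Segment 1: (1,7) -> (4,7)
Segment 2: (4,7) -> (0,7)
Segment 3: (0,7) -> (-0,6)
Segment 4: (-0,6) -> (-0,4)
Segment 5: (-0,4) -> (6,4)
Segment 6: (6,4) -> (7,4)
Segment 7: (7,4) -> (11,4)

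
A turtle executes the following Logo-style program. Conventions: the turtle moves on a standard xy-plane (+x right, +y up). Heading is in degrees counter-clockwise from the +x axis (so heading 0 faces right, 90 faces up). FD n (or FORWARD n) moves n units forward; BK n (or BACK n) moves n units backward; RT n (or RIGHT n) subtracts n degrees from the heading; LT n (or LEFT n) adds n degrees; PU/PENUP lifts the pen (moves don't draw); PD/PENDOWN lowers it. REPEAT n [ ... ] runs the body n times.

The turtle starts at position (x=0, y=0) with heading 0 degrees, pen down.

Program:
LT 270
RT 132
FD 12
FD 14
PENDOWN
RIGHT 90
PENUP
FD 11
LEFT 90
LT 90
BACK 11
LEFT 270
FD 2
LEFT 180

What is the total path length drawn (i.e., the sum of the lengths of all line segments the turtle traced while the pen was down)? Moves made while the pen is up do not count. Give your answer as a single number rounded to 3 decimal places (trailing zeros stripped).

Executing turtle program step by step:
Start: pos=(0,0), heading=0, pen down
LT 270: heading 0 -> 270
RT 132: heading 270 -> 138
FD 12: (0,0) -> (-8.918,8.03) [heading=138, draw]
FD 14: (-8.918,8.03) -> (-19.322,17.397) [heading=138, draw]
PD: pen down
RT 90: heading 138 -> 48
PU: pen up
FD 11: (-19.322,17.397) -> (-11.961,25.572) [heading=48, move]
LT 90: heading 48 -> 138
LT 90: heading 138 -> 228
BK 11: (-11.961,25.572) -> (-4.601,33.747) [heading=228, move]
LT 270: heading 228 -> 138
FD 2: (-4.601,33.747) -> (-6.087,35.085) [heading=138, move]
LT 180: heading 138 -> 318
Final: pos=(-6.087,35.085), heading=318, 2 segment(s) drawn

Segment lengths:
  seg 1: (0,0) -> (-8.918,8.03), length = 12
  seg 2: (-8.918,8.03) -> (-19.322,17.397), length = 14
Total = 26

Answer: 26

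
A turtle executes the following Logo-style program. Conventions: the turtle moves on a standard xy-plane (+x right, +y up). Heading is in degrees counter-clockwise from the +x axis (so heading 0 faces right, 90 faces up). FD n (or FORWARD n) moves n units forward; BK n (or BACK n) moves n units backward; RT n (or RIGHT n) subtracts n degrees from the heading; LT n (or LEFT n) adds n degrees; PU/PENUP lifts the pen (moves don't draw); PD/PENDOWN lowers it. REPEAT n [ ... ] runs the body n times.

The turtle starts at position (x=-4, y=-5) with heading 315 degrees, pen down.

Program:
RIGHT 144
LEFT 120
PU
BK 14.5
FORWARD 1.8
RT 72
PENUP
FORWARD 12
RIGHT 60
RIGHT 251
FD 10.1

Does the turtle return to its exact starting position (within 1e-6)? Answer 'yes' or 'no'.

Executing turtle program step by step:
Start: pos=(-4,-5), heading=315, pen down
RT 144: heading 315 -> 171
LT 120: heading 171 -> 291
PU: pen up
BK 14.5: (-4,-5) -> (-9.196,8.537) [heading=291, move]
FD 1.8: (-9.196,8.537) -> (-8.551,6.856) [heading=291, move]
RT 72: heading 291 -> 219
PU: pen up
FD 12: (-8.551,6.856) -> (-17.877,-0.695) [heading=219, move]
RT 60: heading 219 -> 159
RT 251: heading 159 -> 268
FD 10.1: (-17.877,-0.695) -> (-18.23,-10.789) [heading=268, move]
Final: pos=(-18.23,-10.789), heading=268, 0 segment(s) drawn

Start position: (-4, -5)
Final position: (-18.23, -10.789)
Distance = 15.362; >= 1e-6 -> NOT closed

Answer: no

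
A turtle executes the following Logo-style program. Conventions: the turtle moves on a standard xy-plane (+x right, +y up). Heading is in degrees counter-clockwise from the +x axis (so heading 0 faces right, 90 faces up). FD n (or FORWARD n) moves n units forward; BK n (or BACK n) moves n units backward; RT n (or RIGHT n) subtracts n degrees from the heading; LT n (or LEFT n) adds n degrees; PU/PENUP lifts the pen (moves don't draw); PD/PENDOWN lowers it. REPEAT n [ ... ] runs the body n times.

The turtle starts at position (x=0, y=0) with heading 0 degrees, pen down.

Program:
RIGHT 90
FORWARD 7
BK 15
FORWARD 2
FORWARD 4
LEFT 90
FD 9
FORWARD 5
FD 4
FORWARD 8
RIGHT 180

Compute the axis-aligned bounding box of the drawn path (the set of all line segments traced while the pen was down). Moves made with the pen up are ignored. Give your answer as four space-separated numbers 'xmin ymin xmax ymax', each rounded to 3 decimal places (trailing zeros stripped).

Answer: 0 -7 26 8

Derivation:
Executing turtle program step by step:
Start: pos=(0,0), heading=0, pen down
RT 90: heading 0 -> 270
FD 7: (0,0) -> (0,-7) [heading=270, draw]
BK 15: (0,-7) -> (0,8) [heading=270, draw]
FD 2: (0,8) -> (0,6) [heading=270, draw]
FD 4: (0,6) -> (0,2) [heading=270, draw]
LT 90: heading 270 -> 0
FD 9: (0,2) -> (9,2) [heading=0, draw]
FD 5: (9,2) -> (14,2) [heading=0, draw]
FD 4: (14,2) -> (18,2) [heading=0, draw]
FD 8: (18,2) -> (26,2) [heading=0, draw]
RT 180: heading 0 -> 180
Final: pos=(26,2), heading=180, 8 segment(s) drawn

Segment endpoints: x in {0, 0, 0, 0, 0, 9, 14, 18, 26}, y in {-7, 0, 2, 6, 8}
xmin=0, ymin=-7, xmax=26, ymax=8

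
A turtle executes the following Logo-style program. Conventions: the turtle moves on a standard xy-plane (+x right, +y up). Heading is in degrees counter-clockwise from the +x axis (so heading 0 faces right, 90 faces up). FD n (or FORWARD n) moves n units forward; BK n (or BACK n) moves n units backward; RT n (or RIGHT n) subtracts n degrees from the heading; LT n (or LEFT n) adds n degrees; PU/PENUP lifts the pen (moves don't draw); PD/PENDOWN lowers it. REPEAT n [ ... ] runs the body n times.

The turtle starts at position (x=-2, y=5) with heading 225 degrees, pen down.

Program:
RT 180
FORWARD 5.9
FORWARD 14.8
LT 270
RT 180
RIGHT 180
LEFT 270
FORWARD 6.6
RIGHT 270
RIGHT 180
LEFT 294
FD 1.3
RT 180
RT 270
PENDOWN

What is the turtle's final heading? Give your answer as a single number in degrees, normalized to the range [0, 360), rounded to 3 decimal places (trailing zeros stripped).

Executing turtle program step by step:
Start: pos=(-2,5), heading=225, pen down
RT 180: heading 225 -> 45
FD 5.9: (-2,5) -> (2.172,9.172) [heading=45, draw]
FD 14.8: (2.172,9.172) -> (12.637,19.637) [heading=45, draw]
LT 270: heading 45 -> 315
RT 180: heading 315 -> 135
RT 180: heading 135 -> 315
LT 270: heading 315 -> 225
FD 6.6: (12.637,19.637) -> (7.97,14.97) [heading=225, draw]
RT 270: heading 225 -> 315
RT 180: heading 315 -> 135
LT 294: heading 135 -> 69
FD 1.3: (7.97,14.97) -> (8.436,16.184) [heading=69, draw]
RT 180: heading 69 -> 249
RT 270: heading 249 -> 339
PD: pen down
Final: pos=(8.436,16.184), heading=339, 4 segment(s) drawn

Answer: 339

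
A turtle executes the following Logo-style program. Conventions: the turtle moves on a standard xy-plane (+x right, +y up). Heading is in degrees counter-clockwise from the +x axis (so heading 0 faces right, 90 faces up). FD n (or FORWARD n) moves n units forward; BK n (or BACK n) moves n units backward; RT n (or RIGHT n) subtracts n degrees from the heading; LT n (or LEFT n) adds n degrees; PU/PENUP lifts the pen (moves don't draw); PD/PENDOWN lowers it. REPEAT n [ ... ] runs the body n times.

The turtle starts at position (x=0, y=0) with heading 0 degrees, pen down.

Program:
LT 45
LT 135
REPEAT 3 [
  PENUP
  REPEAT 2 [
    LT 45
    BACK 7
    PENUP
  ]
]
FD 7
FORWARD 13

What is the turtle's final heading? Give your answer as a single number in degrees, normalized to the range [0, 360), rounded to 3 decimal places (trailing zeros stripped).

Executing turtle program step by step:
Start: pos=(0,0), heading=0, pen down
LT 45: heading 0 -> 45
LT 135: heading 45 -> 180
REPEAT 3 [
  -- iteration 1/3 --
  PU: pen up
  REPEAT 2 [
    -- iteration 1/2 --
    LT 45: heading 180 -> 225
    BK 7: (0,0) -> (4.95,4.95) [heading=225, move]
    PU: pen up
    -- iteration 2/2 --
    LT 45: heading 225 -> 270
    BK 7: (4.95,4.95) -> (4.95,11.95) [heading=270, move]
    PU: pen up
  ]
  -- iteration 2/3 --
  PU: pen up
  REPEAT 2 [
    -- iteration 1/2 --
    LT 45: heading 270 -> 315
    BK 7: (4.95,11.95) -> (0,16.899) [heading=315, move]
    PU: pen up
    -- iteration 2/2 --
    LT 45: heading 315 -> 0
    BK 7: (0,16.899) -> (-7,16.899) [heading=0, move]
    PU: pen up
  ]
  -- iteration 3/3 --
  PU: pen up
  REPEAT 2 [
    -- iteration 1/2 --
    LT 45: heading 0 -> 45
    BK 7: (-7,16.899) -> (-11.95,11.95) [heading=45, move]
    PU: pen up
    -- iteration 2/2 --
    LT 45: heading 45 -> 90
    BK 7: (-11.95,11.95) -> (-11.95,4.95) [heading=90, move]
    PU: pen up
  ]
]
FD 7: (-11.95,4.95) -> (-11.95,11.95) [heading=90, move]
FD 13: (-11.95,11.95) -> (-11.95,24.95) [heading=90, move]
Final: pos=(-11.95,24.95), heading=90, 0 segment(s) drawn

Answer: 90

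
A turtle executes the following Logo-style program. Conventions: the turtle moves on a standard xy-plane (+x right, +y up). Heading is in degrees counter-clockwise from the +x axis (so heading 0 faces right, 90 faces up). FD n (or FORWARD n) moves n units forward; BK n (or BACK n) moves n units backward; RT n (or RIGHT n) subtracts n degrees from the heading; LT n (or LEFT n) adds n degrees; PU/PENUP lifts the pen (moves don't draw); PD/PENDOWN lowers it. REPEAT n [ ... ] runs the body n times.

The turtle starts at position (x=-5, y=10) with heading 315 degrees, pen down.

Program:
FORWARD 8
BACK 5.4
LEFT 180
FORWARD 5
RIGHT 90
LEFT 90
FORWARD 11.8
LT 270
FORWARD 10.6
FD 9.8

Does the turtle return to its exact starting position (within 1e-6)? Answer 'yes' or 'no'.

Answer: no

Derivation:
Executing turtle program step by step:
Start: pos=(-5,10), heading=315, pen down
FD 8: (-5,10) -> (0.657,4.343) [heading=315, draw]
BK 5.4: (0.657,4.343) -> (-3.162,8.162) [heading=315, draw]
LT 180: heading 315 -> 135
FD 5: (-3.162,8.162) -> (-6.697,11.697) [heading=135, draw]
RT 90: heading 135 -> 45
LT 90: heading 45 -> 135
FD 11.8: (-6.697,11.697) -> (-15.041,20.041) [heading=135, draw]
LT 270: heading 135 -> 45
FD 10.6: (-15.041,20.041) -> (-7.546,27.536) [heading=45, draw]
FD 9.8: (-7.546,27.536) -> (-0.616,34.466) [heading=45, draw]
Final: pos=(-0.616,34.466), heading=45, 6 segment(s) drawn

Start position: (-5, 10)
Final position: (-0.616, 34.466)
Distance = 24.856; >= 1e-6 -> NOT closed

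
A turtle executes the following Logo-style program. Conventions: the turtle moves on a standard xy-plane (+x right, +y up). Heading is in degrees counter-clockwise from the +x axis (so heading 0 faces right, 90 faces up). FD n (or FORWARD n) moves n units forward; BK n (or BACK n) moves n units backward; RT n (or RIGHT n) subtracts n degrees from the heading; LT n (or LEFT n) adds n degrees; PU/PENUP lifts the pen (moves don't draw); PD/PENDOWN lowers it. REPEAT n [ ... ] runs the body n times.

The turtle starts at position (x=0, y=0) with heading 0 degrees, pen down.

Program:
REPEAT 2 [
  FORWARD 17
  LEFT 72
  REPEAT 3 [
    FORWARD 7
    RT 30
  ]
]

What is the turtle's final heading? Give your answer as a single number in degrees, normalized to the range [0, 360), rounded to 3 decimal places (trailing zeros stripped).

Executing turtle program step by step:
Start: pos=(0,0), heading=0, pen down
REPEAT 2 [
  -- iteration 1/2 --
  FD 17: (0,0) -> (17,0) [heading=0, draw]
  LT 72: heading 0 -> 72
  REPEAT 3 [
    -- iteration 1/3 --
    FD 7: (17,0) -> (19.163,6.657) [heading=72, draw]
    RT 30: heading 72 -> 42
    -- iteration 2/3 --
    FD 7: (19.163,6.657) -> (24.365,11.341) [heading=42, draw]
    RT 30: heading 42 -> 12
    -- iteration 3/3 --
    FD 7: (24.365,11.341) -> (31.212,12.797) [heading=12, draw]
    RT 30: heading 12 -> 342
  ]
  -- iteration 2/2 --
  FD 17: (31.212,12.797) -> (47.38,7.543) [heading=342, draw]
  LT 72: heading 342 -> 54
  REPEAT 3 [
    -- iteration 1/3 --
    FD 7: (47.38,7.543) -> (51.495,13.207) [heading=54, draw]
    RT 30: heading 54 -> 24
    -- iteration 2/3 --
    FD 7: (51.495,13.207) -> (57.889,16.054) [heading=24, draw]
    RT 30: heading 24 -> 354
    -- iteration 3/3 --
    FD 7: (57.889,16.054) -> (64.851,15.322) [heading=354, draw]
    RT 30: heading 354 -> 324
  ]
]
Final: pos=(64.851,15.322), heading=324, 8 segment(s) drawn

Answer: 324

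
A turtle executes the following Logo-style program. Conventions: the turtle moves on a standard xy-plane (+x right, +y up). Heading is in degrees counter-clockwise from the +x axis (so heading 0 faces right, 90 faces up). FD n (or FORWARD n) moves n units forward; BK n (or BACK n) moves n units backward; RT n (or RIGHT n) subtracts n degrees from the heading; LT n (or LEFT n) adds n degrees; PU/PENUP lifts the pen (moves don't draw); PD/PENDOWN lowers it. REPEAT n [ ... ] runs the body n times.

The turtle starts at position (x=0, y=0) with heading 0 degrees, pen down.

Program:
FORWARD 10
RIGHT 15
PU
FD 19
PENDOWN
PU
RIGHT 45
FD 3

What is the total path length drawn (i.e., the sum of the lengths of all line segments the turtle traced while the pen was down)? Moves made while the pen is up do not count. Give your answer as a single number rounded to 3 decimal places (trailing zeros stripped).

Executing turtle program step by step:
Start: pos=(0,0), heading=0, pen down
FD 10: (0,0) -> (10,0) [heading=0, draw]
RT 15: heading 0 -> 345
PU: pen up
FD 19: (10,0) -> (28.353,-4.918) [heading=345, move]
PD: pen down
PU: pen up
RT 45: heading 345 -> 300
FD 3: (28.353,-4.918) -> (29.853,-7.516) [heading=300, move]
Final: pos=(29.853,-7.516), heading=300, 1 segment(s) drawn

Segment lengths:
  seg 1: (0,0) -> (10,0), length = 10
Total = 10

Answer: 10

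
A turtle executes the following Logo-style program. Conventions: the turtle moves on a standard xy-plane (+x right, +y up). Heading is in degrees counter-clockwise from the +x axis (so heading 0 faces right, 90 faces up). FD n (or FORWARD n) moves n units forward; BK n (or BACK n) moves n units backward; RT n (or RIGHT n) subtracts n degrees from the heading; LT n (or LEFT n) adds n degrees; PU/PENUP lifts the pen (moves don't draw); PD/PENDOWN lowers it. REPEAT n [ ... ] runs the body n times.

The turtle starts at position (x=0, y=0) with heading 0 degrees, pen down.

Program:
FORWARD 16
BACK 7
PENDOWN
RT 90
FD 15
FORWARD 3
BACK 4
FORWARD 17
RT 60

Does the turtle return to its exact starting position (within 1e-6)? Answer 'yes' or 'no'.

Answer: no

Derivation:
Executing turtle program step by step:
Start: pos=(0,0), heading=0, pen down
FD 16: (0,0) -> (16,0) [heading=0, draw]
BK 7: (16,0) -> (9,0) [heading=0, draw]
PD: pen down
RT 90: heading 0 -> 270
FD 15: (9,0) -> (9,-15) [heading=270, draw]
FD 3: (9,-15) -> (9,-18) [heading=270, draw]
BK 4: (9,-18) -> (9,-14) [heading=270, draw]
FD 17: (9,-14) -> (9,-31) [heading=270, draw]
RT 60: heading 270 -> 210
Final: pos=(9,-31), heading=210, 6 segment(s) drawn

Start position: (0, 0)
Final position: (9, -31)
Distance = 32.28; >= 1e-6 -> NOT closed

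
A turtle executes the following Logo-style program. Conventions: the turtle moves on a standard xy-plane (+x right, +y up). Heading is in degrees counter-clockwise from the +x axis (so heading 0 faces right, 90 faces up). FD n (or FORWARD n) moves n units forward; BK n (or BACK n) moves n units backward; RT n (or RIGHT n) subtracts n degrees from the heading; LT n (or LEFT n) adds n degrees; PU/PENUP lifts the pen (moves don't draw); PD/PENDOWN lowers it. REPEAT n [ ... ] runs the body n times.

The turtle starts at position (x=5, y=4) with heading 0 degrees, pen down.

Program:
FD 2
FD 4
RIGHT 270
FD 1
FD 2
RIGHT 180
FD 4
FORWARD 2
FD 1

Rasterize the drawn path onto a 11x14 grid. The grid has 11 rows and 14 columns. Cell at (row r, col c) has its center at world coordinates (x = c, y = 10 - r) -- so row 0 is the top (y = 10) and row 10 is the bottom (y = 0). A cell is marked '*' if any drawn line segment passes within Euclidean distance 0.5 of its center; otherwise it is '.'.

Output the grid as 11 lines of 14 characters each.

Answer: ..............
..............
..............
...........*..
...........*..
...........*..
.....*******..
...........*..
...........*..
...........*..
...........*..

Derivation:
Segment 0: (5,4) -> (7,4)
Segment 1: (7,4) -> (11,4)
Segment 2: (11,4) -> (11,5)
Segment 3: (11,5) -> (11,7)
Segment 4: (11,7) -> (11,3)
Segment 5: (11,3) -> (11,1)
Segment 6: (11,1) -> (11,0)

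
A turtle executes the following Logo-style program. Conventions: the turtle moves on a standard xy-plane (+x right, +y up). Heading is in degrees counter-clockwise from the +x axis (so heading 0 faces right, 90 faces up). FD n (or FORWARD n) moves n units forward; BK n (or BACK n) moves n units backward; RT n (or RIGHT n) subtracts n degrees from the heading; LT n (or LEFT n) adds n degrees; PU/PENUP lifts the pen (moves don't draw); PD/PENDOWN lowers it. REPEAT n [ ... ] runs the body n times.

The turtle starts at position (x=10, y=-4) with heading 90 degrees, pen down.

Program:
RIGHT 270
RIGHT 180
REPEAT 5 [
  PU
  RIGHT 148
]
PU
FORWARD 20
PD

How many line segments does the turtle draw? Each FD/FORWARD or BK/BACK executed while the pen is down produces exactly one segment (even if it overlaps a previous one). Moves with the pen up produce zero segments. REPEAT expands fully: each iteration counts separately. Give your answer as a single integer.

Executing turtle program step by step:
Start: pos=(10,-4), heading=90, pen down
RT 270: heading 90 -> 180
RT 180: heading 180 -> 0
REPEAT 5 [
  -- iteration 1/5 --
  PU: pen up
  RT 148: heading 0 -> 212
  -- iteration 2/5 --
  PU: pen up
  RT 148: heading 212 -> 64
  -- iteration 3/5 --
  PU: pen up
  RT 148: heading 64 -> 276
  -- iteration 4/5 --
  PU: pen up
  RT 148: heading 276 -> 128
  -- iteration 5/5 --
  PU: pen up
  RT 148: heading 128 -> 340
]
PU: pen up
FD 20: (10,-4) -> (28.794,-10.84) [heading=340, move]
PD: pen down
Final: pos=(28.794,-10.84), heading=340, 0 segment(s) drawn
Segments drawn: 0

Answer: 0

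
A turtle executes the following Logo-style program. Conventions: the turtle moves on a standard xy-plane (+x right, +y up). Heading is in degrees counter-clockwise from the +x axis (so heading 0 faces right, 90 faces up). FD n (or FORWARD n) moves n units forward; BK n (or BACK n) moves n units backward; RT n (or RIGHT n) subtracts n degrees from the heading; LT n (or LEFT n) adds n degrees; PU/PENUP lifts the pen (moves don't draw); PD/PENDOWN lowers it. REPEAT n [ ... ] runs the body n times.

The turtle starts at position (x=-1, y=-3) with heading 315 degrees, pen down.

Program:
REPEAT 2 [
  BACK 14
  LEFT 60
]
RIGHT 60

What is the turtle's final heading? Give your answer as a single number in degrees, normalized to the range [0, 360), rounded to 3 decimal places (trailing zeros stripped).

Answer: 15

Derivation:
Executing turtle program step by step:
Start: pos=(-1,-3), heading=315, pen down
REPEAT 2 [
  -- iteration 1/2 --
  BK 14: (-1,-3) -> (-10.899,6.899) [heading=315, draw]
  LT 60: heading 315 -> 15
  -- iteration 2/2 --
  BK 14: (-10.899,6.899) -> (-24.422,3.276) [heading=15, draw]
  LT 60: heading 15 -> 75
]
RT 60: heading 75 -> 15
Final: pos=(-24.422,3.276), heading=15, 2 segment(s) drawn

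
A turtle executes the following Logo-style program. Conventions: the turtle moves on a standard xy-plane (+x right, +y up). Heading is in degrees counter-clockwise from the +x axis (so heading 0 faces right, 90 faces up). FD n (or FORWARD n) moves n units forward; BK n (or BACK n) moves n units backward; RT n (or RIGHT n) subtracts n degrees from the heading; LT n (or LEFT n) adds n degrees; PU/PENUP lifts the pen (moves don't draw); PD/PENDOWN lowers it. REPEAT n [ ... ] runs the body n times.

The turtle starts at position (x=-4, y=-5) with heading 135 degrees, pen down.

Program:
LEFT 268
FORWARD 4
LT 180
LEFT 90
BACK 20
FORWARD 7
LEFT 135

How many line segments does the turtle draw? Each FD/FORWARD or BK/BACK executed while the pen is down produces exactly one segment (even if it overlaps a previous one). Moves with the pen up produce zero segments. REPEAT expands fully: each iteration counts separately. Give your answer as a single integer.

Answer: 3

Derivation:
Executing turtle program step by step:
Start: pos=(-4,-5), heading=135, pen down
LT 268: heading 135 -> 43
FD 4: (-4,-5) -> (-1.075,-2.272) [heading=43, draw]
LT 180: heading 43 -> 223
LT 90: heading 223 -> 313
BK 20: (-1.075,-2.272) -> (-14.715,12.355) [heading=313, draw]
FD 7: (-14.715,12.355) -> (-9.941,7.236) [heading=313, draw]
LT 135: heading 313 -> 88
Final: pos=(-9.941,7.236), heading=88, 3 segment(s) drawn
Segments drawn: 3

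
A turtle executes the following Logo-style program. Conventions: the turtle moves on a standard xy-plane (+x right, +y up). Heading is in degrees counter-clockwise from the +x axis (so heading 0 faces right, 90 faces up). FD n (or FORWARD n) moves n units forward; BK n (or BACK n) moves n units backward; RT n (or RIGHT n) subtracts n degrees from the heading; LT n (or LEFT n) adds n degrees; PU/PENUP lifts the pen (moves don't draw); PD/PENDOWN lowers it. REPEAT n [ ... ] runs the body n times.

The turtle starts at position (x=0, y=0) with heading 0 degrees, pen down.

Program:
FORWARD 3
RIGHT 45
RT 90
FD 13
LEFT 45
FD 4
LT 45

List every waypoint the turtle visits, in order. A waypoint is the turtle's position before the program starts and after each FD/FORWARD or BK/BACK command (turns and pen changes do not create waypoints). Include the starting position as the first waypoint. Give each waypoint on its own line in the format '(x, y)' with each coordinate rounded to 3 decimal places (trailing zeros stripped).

Executing turtle program step by step:
Start: pos=(0,0), heading=0, pen down
FD 3: (0,0) -> (3,0) [heading=0, draw]
RT 45: heading 0 -> 315
RT 90: heading 315 -> 225
FD 13: (3,0) -> (-6.192,-9.192) [heading=225, draw]
LT 45: heading 225 -> 270
FD 4: (-6.192,-9.192) -> (-6.192,-13.192) [heading=270, draw]
LT 45: heading 270 -> 315
Final: pos=(-6.192,-13.192), heading=315, 3 segment(s) drawn
Waypoints (4 total):
(0, 0)
(3, 0)
(-6.192, -9.192)
(-6.192, -13.192)

Answer: (0, 0)
(3, 0)
(-6.192, -9.192)
(-6.192, -13.192)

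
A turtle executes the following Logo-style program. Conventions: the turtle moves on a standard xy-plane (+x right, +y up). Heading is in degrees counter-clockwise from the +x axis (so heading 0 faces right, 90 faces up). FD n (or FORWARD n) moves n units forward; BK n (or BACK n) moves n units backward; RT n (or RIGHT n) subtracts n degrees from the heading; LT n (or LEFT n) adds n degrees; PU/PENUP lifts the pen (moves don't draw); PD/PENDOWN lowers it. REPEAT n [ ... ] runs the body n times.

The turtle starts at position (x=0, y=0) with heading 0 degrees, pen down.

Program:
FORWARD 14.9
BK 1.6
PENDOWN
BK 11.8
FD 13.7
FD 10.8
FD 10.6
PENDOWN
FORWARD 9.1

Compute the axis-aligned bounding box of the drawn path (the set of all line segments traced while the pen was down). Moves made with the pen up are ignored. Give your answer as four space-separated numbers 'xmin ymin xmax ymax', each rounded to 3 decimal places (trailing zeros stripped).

Answer: 0 0 45.7 0

Derivation:
Executing turtle program step by step:
Start: pos=(0,0), heading=0, pen down
FD 14.9: (0,0) -> (14.9,0) [heading=0, draw]
BK 1.6: (14.9,0) -> (13.3,0) [heading=0, draw]
PD: pen down
BK 11.8: (13.3,0) -> (1.5,0) [heading=0, draw]
FD 13.7: (1.5,0) -> (15.2,0) [heading=0, draw]
FD 10.8: (15.2,0) -> (26,0) [heading=0, draw]
FD 10.6: (26,0) -> (36.6,0) [heading=0, draw]
PD: pen down
FD 9.1: (36.6,0) -> (45.7,0) [heading=0, draw]
Final: pos=(45.7,0), heading=0, 7 segment(s) drawn

Segment endpoints: x in {0, 1.5, 13.3, 14.9, 15.2, 26, 36.6, 45.7}, y in {0}
xmin=0, ymin=0, xmax=45.7, ymax=0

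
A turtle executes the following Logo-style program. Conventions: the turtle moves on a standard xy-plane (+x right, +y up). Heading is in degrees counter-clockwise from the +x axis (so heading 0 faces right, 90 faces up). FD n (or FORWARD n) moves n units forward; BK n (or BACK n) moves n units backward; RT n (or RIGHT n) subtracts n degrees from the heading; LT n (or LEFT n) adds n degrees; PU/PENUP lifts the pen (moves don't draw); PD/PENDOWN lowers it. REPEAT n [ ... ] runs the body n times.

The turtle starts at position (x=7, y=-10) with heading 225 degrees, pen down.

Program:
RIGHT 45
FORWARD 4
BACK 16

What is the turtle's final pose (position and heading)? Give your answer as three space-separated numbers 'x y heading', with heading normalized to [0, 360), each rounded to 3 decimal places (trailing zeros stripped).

Executing turtle program step by step:
Start: pos=(7,-10), heading=225, pen down
RT 45: heading 225 -> 180
FD 4: (7,-10) -> (3,-10) [heading=180, draw]
BK 16: (3,-10) -> (19,-10) [heading=180, draw]
Final: pos=(19,-10), heading=180, 2 segment(s) drawn

Answer: 19 -10 180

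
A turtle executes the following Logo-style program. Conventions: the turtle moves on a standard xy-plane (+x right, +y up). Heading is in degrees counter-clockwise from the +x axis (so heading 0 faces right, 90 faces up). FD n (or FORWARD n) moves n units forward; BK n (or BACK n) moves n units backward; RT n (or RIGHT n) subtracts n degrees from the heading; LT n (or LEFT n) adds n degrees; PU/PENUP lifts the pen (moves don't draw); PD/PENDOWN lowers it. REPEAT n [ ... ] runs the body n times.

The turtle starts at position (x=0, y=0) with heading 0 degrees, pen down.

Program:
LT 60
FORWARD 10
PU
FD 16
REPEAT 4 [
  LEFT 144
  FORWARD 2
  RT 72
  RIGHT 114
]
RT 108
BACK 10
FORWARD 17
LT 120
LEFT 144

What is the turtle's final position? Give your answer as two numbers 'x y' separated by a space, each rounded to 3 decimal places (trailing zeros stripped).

Answer: 3.024 30.124

Derivation:
Executing turtle program step by step:
Start: pos=(0,0), heading=0, pen down
LT 60: heading 0 -> 60
FD 10: (0,0) -> (5,8.66) [heading=60, draw]
PU: pen up
FD 16: (5,8.66) -> (13,22.517) [heading=60, move]
REPEAT 4 [
  -- iteration 1/4 --
  LT 144: heading 60 -> 204
  FD 2: (13,22.517) -> (11.173,21.703) [heading=204, move]
  RT 72: heading 204 -> 132
  RT 114: heading 132 -> 18
  -- iteration 2/4 --
  LT 144: heading 18 -> 162
  FD 2: (11.173,21.703) -> (9.271,22.321) [heading=162, move]
  RT 72: heading 162 -> 90
  RT 114: heading 90 -> 336
  -- iteration 3/4 --
  LT 144: heading 336 -> 120
  FD 2: (9.271,22.321) -> (8.271,24.053) [heading=120, move]
  RT 72: heading 120 -> 48
  RT 114: heading 48 -> 294
  -- iteration 4/4 --
  LT 144: heading 294 -> 78
  FD 2: (8.271,24.053) -> (8.687,26.01) [heading=78, move]
  RT 72: heading 78 -> 6
  RT 114: heading 6 -> 252
]
RT 108: heading 252 -> 144
BK 10: (8.687,26.01) -> (16.777,20.132) [heading=144, move]
FD 17: (16.777,20.132) -> (3.024,30.124) [heading=144, move]
LT 120: heading 144 -> 264
LT 144: heading 264 -> 48
Final: pos=(3.024,30.124), heading=48, 1 segment(s) drawn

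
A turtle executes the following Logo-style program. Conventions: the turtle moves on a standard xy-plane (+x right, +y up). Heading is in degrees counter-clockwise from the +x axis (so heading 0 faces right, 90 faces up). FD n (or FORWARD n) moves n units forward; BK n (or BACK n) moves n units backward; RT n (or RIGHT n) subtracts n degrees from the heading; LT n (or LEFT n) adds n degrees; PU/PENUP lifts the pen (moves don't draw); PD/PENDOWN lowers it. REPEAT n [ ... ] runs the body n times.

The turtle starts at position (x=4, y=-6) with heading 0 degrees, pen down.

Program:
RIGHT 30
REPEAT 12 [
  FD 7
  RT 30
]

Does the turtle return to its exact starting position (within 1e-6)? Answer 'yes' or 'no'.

Answer: yes

Derivation:
Executing turtle program step by step:
Start: pos=(4,-6), heading=0, pen down
RT 30: heading 0 -> 330
REPEAT 12 [
  -- iteration 1/12 --
  FD 7: (4,-6) -> (10.062,-9.5) [heading=330, draw]
  RT 30: heading 330 -> 300
  -- iteration 2/12 --
  FD 7: (10.062,-9.5) -> (13.562,-15.562) [heading=300, draw]
  RT 30: heading 300 -> 270
  -- iteration 3/12 --
  FD 7: (13.562,-15.562) -> (13.562,-22.562) [heading=270, draw]
  RT 30: heading 270 -> 240
  -- iteration 4/12 --
  FD 7: (13.562,-22.562) -> (10.062,-28.624) [heading=240, draw]
  RT 30: heading 240 -> 210
  -- iteration 5/12 --
  FD 7: (10.062,-28.624) -> (4,-32.124) [heading=210, draw]
  RT 30: heading 210 -> 180
  -- iteration 6/12 --
  FD 7: (4,-32.124) -> (-3,-32.124) [heading=180, draw]
  RT 30: heading 180 -> 150
  -- iteration 7/12 --
  FD 7: (-3,-32.124) -> (-9.062,-28.624) [heading=150, draw]
  RT 30: heading 150 -> 120
  -- iteration 8/12 --
  FD 7: (-9.062,-28.624) -> (-12.562,-22.562) [heading=120, draw]
  RT 30: heading 120 -> 90
  -- iteration 9/12 --
  FD 7: (-12.562,-22.562) -> (-12.562,-15.562) [heading=90, draw]
  RT 30: heading 90 -> 60
  -- iteration 10/12 --
  FD 7: (-12.562,-15.562) -> (-9.062,-9.5) [heading=60, draw]
  RT 30: heading 60 -> 30
  -- iteration 11/12 --
  FD 7: (-9.062,-9.5) -> (-3,-6) [heading=30, draw]
  RT 30: heading 30 -> 0
  -- iteration 12/12 --
  FD 7: (-3,-6) -> (4,-6) [heading=0, draw]
  RT 30: heading 0 -> 330
]
Final: pos=(4,-6), heading=330, 12 segment(s) drawn

Start position: (4, -6)
Final position: (4, -6)
Distance = 0; < 1e-6 -> CLOSED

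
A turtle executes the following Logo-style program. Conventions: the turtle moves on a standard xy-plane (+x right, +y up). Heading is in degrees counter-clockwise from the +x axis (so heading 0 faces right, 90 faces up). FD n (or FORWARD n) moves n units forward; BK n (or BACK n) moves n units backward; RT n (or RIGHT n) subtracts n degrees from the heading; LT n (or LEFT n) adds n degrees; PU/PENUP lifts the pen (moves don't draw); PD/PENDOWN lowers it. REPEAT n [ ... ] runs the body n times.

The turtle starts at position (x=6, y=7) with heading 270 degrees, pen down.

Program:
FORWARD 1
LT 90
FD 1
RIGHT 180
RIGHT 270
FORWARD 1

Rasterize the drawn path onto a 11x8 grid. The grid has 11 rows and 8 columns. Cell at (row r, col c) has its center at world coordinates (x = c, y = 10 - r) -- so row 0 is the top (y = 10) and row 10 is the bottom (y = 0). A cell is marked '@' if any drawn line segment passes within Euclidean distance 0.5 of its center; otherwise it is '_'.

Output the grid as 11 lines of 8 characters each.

Segment 0: (6,7) -> (6,6)
Segment 1: (6,6) -> (7,6)
Segment 2: (7,6) -> (7,5)

Answer: ________
________
________
______@_
______@@
_______@
________
________
________
________
________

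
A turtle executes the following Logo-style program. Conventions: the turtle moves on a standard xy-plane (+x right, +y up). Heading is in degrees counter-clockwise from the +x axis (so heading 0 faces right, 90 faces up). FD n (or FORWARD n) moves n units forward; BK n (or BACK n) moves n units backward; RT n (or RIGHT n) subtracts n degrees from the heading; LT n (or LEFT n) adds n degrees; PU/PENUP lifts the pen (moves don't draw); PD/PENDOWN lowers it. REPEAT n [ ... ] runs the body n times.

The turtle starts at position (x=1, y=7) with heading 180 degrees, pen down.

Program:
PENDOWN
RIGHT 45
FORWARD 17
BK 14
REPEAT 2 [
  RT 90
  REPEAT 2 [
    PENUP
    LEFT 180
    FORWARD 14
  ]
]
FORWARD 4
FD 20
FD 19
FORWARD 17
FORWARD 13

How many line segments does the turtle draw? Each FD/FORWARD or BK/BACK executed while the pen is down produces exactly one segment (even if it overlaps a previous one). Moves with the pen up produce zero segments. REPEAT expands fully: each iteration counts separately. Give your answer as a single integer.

Executing turtle program step by step:
Start: pos=(1,7), heading=180, pen down
PD: pen down
RT 45: heading 180 -> 135
FD 17: (1,7) -> (-11.021,19.021) [heading=135, draw]
BK 14: (-11.021,19.021) -> (-1.121,9.121) [heading=135, draw]
REPEAT 2 [
  -- iteration 1/2 --
  RT 90: heading 135 -> 45
  REPEAT 2 [
    -- iteration 1/2 --
    PU: pen up
    LT 180: heading 45 -> 225
    FD 14: (-1.121,9.121) -> (-11.021,-0.778) [heading=225, move]
    -- iteration 2/2 --
    PU: pen up
    LT 180: heading 225 -> 45
    FD 14: (-11.021,-0.778) -> (-1.121,9.121) [heading=45, move]
  ]
  -- iteration 2/2 --
  RT 90: heading 45 -> 315
  REPEAT 2 [
    -- iteration 1/2 --
    PU: pen up
    LT 180: heading 315 -> 135
    FD 14: (-1.121,9.121) -> (-11.021,19.021) [heading=135, move]
    -- iteration 2/2 --
    PU: pen up
    LT 180: heading 135 -> 315
    FD 14: (-11.021,19.021) -> (-1.121,9.121) [heading=315, move]
  ]
]
FD 4: (-1.121,9.121) -> (1.707,6.293) [heading=315, move]
FD 20: (1.707,6.293) -> (15.849,-7.849) [heading=315, move]
FD 19: (15.849,-7.849) -> (29.284,-21.284) [heading=315, move]
FD 17: (29.284,-21.284) -> (41.305,-33.305) [heading=315, move]
FD 13: (41.305,-33.305) -> (50.497,-42.497) [heading=315, move]
Final: pos=(50.497,-42.497), heading=315, 2 segment(s) drawn
Segments drawn: 2

Answer: 2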